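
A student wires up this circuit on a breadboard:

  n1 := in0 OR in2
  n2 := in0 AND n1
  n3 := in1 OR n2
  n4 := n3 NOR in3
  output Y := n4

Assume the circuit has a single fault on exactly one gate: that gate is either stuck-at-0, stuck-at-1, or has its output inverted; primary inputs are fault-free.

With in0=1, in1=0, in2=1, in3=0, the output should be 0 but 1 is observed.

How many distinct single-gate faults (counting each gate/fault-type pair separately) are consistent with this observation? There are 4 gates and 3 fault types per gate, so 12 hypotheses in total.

8

Fault-free: n1=1, n2=1, n3=1, n4=0 → 0. Observed 1.
  n1 stuck-at-0: output 1 ✓
  n1 stuck-at-1: output 0 ✗
  n1 inverted output: output 1 ✓
  n2 stuck-at-0: output 1 ✓
  n2 stuck-at-1: output 0 ✗
  n2 inverted output: output 1 ✓
  n3 stuck-at-0: output 1 ✓
  n3 stuck-at-1: output 0 ✗
  n3 inverted output: output 1 ✓
  n4 stuck-at-0: output 0 ✗
  n4 stuck-at-1: output 1 ✓
  n4 inverted output: output 1 ✓
Consistent faults: {n1 stuck-at-0, n1 inverted output, n2 stuck-at-0, n2 inverted output, n3 stuck-at-0, n3 inverted output, n4 stuck-at-1, n4 inverted output} — 8 in all.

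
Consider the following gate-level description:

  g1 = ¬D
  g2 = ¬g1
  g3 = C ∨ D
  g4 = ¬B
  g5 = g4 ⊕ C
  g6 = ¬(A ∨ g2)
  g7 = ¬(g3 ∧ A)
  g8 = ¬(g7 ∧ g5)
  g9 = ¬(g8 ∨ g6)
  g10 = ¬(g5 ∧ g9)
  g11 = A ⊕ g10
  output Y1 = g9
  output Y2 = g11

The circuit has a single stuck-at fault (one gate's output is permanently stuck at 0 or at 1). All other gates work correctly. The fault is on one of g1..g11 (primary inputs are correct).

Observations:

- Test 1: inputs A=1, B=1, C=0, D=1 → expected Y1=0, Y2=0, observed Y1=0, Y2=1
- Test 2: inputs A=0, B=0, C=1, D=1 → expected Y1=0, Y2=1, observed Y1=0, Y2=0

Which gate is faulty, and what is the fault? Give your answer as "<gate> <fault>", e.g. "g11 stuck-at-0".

g10 stuck-at-0

Fault-free values for test 1 (A=1, B=1, C=0, D=1): g1=0, g2=1, g3=1, g4=0, g5=0, g6=0, g7=0, g8=1, g9=0, g10=1, g11=0, giving Y1=0, Y2=0. Observed Y1=0, Y2=1.
Test 1: faults giving observed Y1=0, Y2=1 are {g10 stuck-at-0, g11 stuck-at-1}.
Test 2 (A=0, B=0, C=1, D=1): fault-free g1=0, g2=1, g3=1, g4=1, g5=0, g6=0, g7=1, g8=1, g9=0, g10=1, g11=1 → Y1=0, Y2=1; observed Y1=0, Y2=0. Eliminates g11 stuck-at-1.
Only g10 stuck-at-0 is consistent with every test.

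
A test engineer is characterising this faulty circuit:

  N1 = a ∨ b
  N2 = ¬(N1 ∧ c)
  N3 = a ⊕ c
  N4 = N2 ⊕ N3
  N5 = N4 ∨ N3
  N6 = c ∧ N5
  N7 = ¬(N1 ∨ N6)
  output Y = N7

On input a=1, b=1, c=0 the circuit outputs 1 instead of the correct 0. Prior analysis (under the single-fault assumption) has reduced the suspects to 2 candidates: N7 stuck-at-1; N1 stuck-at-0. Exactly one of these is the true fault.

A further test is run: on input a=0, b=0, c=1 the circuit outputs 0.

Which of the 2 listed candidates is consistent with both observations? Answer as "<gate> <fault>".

Evaluate each candidate on input a=0, b=0, c=1:
  N7 stuck-at-1: N1=0, N2=1, N3=1, N4=0, N5=1, N6=1, N7=1 [stuck-at-1] → 1 — eliminated
  N1 stuck-at-0: N1=0 [stuck-at-0], N2=1, N3=1, N4=0, N5=1, N6=1, N7=0 → 0 — matches
Only N1 stuck-at-0 reproduces the observed 0.

N1 stuck-at-0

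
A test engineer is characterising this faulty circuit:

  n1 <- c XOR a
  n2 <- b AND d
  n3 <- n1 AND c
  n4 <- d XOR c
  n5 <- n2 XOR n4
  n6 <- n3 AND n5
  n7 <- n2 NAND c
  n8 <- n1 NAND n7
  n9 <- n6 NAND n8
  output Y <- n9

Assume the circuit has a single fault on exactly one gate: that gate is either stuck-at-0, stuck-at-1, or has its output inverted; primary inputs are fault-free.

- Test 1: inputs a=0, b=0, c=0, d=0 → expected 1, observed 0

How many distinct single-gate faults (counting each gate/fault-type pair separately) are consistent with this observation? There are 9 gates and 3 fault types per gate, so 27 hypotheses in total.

Fault-free: n1=0, n2=0, n3=0, n4=0, n5=0, n6=0, n7=1, n8=1, n9=1 → 1. Observed 0.
  n1: none of the 3 fault types match ✗
  n2: none of the 3 fault types match ✗
  n3: none of the 3 fault types match ✗
  n4: none of the 3 fault types match ✗
  n5: none of the 3 fault types match ✗
  n6: stuck-at-1, inverted output ✓; others ✗
  n7: none of the 3 fault types match ✗
  n8: none of the 3 fault types match ✗
  n9: stuck-at-0, inverted output ✓; others ✗
Consistent faults: {n6 stuck-at-1, n6 inverted output, n9 stuck-at-0, n9 inverted output} — 4 in all.

4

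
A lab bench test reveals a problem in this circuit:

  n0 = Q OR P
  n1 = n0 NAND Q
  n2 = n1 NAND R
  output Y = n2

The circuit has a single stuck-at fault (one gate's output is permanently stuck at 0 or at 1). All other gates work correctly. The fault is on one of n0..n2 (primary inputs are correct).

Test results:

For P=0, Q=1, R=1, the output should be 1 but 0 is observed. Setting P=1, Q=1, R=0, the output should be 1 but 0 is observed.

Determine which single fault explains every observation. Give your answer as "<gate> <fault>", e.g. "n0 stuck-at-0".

n2 stuck-at-0

Fault-free values for test 1 (P=0, Q=1, R=1): n0=1, n1=0, n2=1, giving Y=1. Observed 0.
Test 1: faults giving observed 0 are {n0 stuck-at-0, n1 stuck-at-1, n2 stuck-at-0}.
Test 2 (P=1, Q=1, R=0): fault-free n0=1, n1=0, n2=1 → 1; observed 0. Eliminates n0 stuck-at-0, n1 stuck-at-1.
Only n2 stuck-at-0 is consistent with every test.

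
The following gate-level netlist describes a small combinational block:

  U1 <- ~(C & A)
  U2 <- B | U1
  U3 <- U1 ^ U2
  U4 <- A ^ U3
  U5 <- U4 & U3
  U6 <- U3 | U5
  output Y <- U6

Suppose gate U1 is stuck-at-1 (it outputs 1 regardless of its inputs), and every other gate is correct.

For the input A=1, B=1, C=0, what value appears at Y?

Propagate with U1 forced: U1=1 [stuck-at-1], U2=1, U3=0, U4=1, U5=0, U6=0.
So Y = 0. (Same as the fault-free value — the fault is masked on this input.)

0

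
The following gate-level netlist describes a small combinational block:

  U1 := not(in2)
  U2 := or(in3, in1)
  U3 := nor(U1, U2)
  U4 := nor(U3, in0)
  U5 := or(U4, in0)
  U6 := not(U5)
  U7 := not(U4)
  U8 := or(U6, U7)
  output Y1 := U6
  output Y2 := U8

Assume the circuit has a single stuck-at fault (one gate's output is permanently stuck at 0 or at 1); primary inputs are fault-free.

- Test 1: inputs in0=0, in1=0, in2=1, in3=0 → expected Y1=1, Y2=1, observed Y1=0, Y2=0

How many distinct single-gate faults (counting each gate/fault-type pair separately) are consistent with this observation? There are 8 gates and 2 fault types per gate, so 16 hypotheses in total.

4

Fault-free: U1=0, U2=0, U3=1, U4=0, U5=0, U6=1, U7=1, U8=1 → Y1=1, Y2=1. Observed Y1=0, Y2=0.
  U1: stuck-at-1 ✓; others ✗
  U2: stuck-at-1 ✓; others ✗
  U3: stuck-at-0 ✓; others ✗
  U4: stuck-at-1 ✓; others ✗
  U5: none of the 2 fault types match ✗
  U6: none of the 2 fault types match ✗
  U7: none of the 2 fault types match ✗
  U8: none of the 2 fault types match ✗
Consistent faults: {U1 stuck-at-1, U2 stuck-at-1, U3 stuck-at-0, U4 stuck-at-1} — 4 in all.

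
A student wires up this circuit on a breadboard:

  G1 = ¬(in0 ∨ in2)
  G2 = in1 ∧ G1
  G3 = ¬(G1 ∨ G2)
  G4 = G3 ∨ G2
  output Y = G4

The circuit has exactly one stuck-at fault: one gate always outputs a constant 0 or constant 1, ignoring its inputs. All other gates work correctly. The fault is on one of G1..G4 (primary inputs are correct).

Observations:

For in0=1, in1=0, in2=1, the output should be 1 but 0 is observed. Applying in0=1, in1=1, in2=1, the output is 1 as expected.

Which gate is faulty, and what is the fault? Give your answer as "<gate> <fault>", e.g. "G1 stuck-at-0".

G1 stuck-at-1

Fault-free values for test 1 (in0=1, in1=0, in2=1): G1=0, G2=0, G3=1, G4=1, giving Y=1. Observed 0.
Test 1: faults giving observed 0 are {G1 stuck-at-1, G3 stuck-at-0, G4 stuck-at-0}.
Test 2 (in0=1, in1=1, in2=1): fault-free G1=0, G2=0, G3=1, G4=1 → 1; observed 1. Eliminates G3 stuck-at-0, G4 stuck-at-0.
Only G1 stuck-at-1 is consistent with every test.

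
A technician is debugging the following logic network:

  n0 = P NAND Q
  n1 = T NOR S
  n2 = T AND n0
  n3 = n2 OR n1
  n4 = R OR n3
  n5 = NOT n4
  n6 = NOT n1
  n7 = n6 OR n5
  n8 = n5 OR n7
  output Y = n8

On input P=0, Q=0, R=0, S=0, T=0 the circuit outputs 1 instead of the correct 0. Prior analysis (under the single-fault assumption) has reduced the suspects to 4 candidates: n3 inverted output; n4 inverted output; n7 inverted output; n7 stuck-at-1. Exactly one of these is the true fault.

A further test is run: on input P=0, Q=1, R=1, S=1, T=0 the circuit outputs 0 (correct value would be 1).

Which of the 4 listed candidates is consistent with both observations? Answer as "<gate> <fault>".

Evaluate each candidate on input P=0, Q=1, R=1, S=1, T=0:
  n3 inverted output: n0=1, n1=0, n2=0, n3=1 [inverted output], n4=1, n5=0, n6=1, n7=1, n8=1 → 1 — eliminated
  n4 inverted output: n0=1, n1=0, n2=0, n3=0, n4=0 [inverted output], n5=1, n6=1, n7=1, n8=1 → 1 — eliminated
  n7 inverted output: n0=1, n1=0, n2=0, n3=0, n4=1, n5=0, n6=1, n7=0 [inverted output], n8=0 → 0 — matches
  n7 stuck-at-1: n0=1, n1=0, n2=0, n3=0, n4=1, n5=0, n6=1, n7=1 [stuck-at-1], n8=1 → 1 — eliminated
Only n7 inverted output reproduces the observed 0.

n7 inverted output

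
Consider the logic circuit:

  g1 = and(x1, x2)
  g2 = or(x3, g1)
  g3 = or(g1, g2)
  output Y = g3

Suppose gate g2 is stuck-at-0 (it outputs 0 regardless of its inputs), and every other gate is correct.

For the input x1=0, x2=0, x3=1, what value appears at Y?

Propagate with g2 forced: g1=0, g2=0 [stuck-at-0], g3=0.
So Y = 0. (Without the fault it would be 1.)

0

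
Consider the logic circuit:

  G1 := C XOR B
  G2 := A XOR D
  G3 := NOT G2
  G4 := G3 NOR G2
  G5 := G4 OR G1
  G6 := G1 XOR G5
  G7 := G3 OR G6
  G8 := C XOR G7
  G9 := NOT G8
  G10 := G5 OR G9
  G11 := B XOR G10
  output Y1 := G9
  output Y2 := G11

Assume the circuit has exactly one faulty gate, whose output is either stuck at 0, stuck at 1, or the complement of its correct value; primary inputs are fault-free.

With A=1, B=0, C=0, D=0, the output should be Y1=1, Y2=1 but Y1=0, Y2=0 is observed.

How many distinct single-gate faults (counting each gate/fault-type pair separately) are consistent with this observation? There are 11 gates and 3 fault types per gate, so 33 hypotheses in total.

Fault-free: G1=0, G2=1, G3=0, G4=0, G5=0, G6=0, G7=0, G8=0, G9=1, G10=1, G11=1 → Y1=1, Y2=1. Observed Y1=0, Y2=0.
  G1: none of the 3 fault types match ✗
  G2: stuck-at-0, inverted output ✓; others ✗
  G3: stuck-at-1, inverted output ✓; others ✗
  G4: none of the 3 fault types match ✗
  G5: none of the 3 fault types match ✗
  G6: stuck-at-1, inverted output ✓; others ✗
  G7: stuck-at-1, inverted output ✓; others ✗
  G8: stuck-at-1, inverted output ✓; others ✗
  G9: stuck-at-0, inverted output ✓; others ✗
  G10: none of the 3 fault types match ✗
  G11: none of the 3 fault types match ✗
Consistent faults: {G2 stuck-at-0, G2 inverted output, G3 stuck-at-1, G3 inverted output, G6 stuck-at-1, G6 inverted output, G7 stuck-at-1, G7 inverted output, G8 stuck-at-1, G8 inverted output, G9 stuck-at-0, G9 inverted output} — 12 in all.

12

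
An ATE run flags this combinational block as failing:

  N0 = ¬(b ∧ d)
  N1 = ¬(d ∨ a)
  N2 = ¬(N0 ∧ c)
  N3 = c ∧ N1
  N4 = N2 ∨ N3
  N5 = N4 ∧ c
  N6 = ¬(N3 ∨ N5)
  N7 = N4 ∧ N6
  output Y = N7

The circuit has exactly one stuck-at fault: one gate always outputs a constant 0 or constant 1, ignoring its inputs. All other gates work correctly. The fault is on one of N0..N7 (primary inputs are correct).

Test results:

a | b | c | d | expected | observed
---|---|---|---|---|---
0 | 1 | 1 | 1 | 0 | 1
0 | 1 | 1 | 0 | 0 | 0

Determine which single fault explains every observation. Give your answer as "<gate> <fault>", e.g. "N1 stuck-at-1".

N5 stuck-at-0

Fault-free values for test 1 (a=0, b=1, c=1, d=1): N0=0, N1=0, N2=1, N3=0, N4=1, N5=1, N6=0, N7=0, giving Y=0. Observed 1.
Test 1: faults giving observed 1 are {N5 stuck-at-0, N6 stuck-at-1, N7 stuck-at-1}.
Test 2 (a=0, b=1, c=1, d=0): fault-free N0=1, N1=1, N2=0, N3=1, N4=1, N5=1, N6=0, N7=0 → 0; observed 0. Eliminates N6 stuck-at-1, N7 stuck-at-1.
Only N5 stuck-at-0 is consistent with every test.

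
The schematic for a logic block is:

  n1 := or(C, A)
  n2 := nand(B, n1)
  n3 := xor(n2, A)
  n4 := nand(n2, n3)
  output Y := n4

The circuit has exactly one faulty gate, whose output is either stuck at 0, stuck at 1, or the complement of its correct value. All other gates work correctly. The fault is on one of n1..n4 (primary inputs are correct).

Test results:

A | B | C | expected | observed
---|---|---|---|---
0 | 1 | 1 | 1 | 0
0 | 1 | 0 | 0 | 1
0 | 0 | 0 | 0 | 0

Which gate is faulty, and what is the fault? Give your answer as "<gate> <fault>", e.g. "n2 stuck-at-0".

n1 inverted output

Fault-free values for test 1 (A=0, B=1, C=1): n1=1, n2=0, n3=0, n4=1, giving Y=1. Observed 0.
Test 1: faults giving observed 0 are {n1 stuck-at-0, n1 inverted output, n2 stuck-at-1, n2 inverted output, n4 stuck-at-0, n4 inverted output}.
Test 2 (A=0, B=1, C=0): fault-free n1=0, n2=1, n3=1, n4=0 → 0; observed 1. Eliminates n1 stuck-at-0, n2 stuck-at-1, n4 stuck-at-0.
Test 3 (A=0, B=0, C=0): fault-free n1=0, n2=1, n3=1, n4=0 → 0; observed 0. Eliminates n2 inverted output, n4 inverted output.
Only n1 inverted output is consistent with every test.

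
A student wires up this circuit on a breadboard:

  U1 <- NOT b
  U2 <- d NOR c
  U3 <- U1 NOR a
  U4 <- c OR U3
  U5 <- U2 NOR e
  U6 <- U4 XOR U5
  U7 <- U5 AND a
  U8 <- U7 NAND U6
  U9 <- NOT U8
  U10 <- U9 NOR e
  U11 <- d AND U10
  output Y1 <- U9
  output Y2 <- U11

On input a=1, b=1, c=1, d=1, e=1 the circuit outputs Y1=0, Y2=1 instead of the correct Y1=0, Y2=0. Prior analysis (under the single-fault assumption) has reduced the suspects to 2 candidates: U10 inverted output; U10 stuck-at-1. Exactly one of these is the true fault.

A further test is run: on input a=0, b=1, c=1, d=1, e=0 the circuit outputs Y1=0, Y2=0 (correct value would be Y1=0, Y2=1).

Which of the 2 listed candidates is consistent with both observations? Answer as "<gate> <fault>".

Evaluate each candidate on input a=0, b=1, c=1, d=1, e=0:
  U10 inverted output: U1=0, U2=0, U3=1, U4=1, U5=1, U6=0, U7=0, U8=1, U9=0, U10=0 [inverted output], U11=0 → Y1=0, Y2=0 — matches
  U10 stuck-at-1: U1=0, U2=0, U3=1, U4=1, U5=1, U6=0, U7=0, U8=1, U9=0, U10=1 [stuck-at-1], U11=1 → Y1=0, Y2=1 — eliminated
Only U10 inverted output reproduces the observed Y1=0, Y2=0.

U10 inverted output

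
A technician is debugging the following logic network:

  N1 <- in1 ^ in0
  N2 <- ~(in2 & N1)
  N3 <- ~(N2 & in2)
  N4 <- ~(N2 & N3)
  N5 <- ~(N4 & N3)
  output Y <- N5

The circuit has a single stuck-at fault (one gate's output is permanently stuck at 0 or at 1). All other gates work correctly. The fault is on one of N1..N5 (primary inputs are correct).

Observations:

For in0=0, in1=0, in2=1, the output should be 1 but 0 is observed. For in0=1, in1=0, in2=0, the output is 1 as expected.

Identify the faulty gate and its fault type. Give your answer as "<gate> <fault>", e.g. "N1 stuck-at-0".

Fault-free values for test 1 (in0=0, in1=0, in2=1): N1=0, N2=1, N3=0, N4=1, N5=1, giving Y=1. Observed 0.
Test 1: faults giving observed 0 are {N1 stuck-at-1, N2 stuck-at-0, N5 stuck-at-0}.
Test 2 (in0=1, in1=0, in2=0): fault-free N1=1, N2=1, N3=1, N4=0, N5=1 → 1; observed 1. Eliminates N2 stuck-at-0, N5 stuck-at-0.
Only N1 stuck-at-1 is consistent with every test.

N1 stuck-at-1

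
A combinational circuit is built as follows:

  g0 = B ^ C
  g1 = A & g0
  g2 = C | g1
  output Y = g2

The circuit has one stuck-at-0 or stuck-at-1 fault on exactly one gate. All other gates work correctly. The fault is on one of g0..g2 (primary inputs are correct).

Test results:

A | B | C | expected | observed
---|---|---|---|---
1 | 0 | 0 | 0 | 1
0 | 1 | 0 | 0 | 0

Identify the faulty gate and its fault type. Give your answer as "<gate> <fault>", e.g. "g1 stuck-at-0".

g0 stuck-at-1

Fault-free values for test 1 (A=1, B=0, C=0): g0=0, g1=0, g2=0, giving Y=0. Observed 1.
Test 1: faults giving observed 1 are {g0 stuck-at-1, g1 stuck-at-1, g2 stuck-at-1}.
Test 2 (A=0, B=1, C=0): fault-free g0=1, g1=0, g2=0 → 0; observed 0. Eliminates g1 stuck-at-1, g2 stuck-at-1.
Only g0 stuck-at-1 is consistent with every test.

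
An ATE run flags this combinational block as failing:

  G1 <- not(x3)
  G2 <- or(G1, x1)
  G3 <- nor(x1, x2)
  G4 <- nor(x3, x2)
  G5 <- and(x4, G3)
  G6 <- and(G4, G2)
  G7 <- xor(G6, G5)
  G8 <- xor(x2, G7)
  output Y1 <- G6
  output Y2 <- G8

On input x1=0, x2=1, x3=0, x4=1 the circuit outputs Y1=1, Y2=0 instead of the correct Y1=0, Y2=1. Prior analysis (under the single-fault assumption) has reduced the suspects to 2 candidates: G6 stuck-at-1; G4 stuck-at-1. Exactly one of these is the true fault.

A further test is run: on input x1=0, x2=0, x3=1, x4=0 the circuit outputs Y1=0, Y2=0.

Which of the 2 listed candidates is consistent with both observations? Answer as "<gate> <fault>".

G4 stuck-at-1

Evaluate each candidate on input x1=0, x2=0, x3=1, x4=0:
  G6 stuck-at-1: G1=0, G2=0, G3=1, G4=0, G5=0, G6=1 [stuck-at-1], G7=1, G8=1 → Y1=1, Y2=1 — eliminated
  G4 stuck-at-1: G1=0, G2=0, G3=1, G4=1 [stuck-at-1], G5=0, G6=0, G7=0, G8=0 → Y1=0, Y2=0 — matches
Only G4 stuck-at-1 reproduces the observed Y1=0, Y2=0.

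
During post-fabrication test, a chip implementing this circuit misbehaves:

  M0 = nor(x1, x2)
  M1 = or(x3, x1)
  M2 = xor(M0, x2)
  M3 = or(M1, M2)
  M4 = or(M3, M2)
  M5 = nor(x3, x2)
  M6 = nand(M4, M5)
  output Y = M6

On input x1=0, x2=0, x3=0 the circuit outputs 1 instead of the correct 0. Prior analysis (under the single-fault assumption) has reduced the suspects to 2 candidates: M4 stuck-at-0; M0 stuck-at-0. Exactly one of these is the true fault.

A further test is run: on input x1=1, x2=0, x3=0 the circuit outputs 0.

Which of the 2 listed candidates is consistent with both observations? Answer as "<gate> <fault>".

M0 stuck-at-0

Evaluate each candidate on input x1=1, x2=0, x3=0:
  M4 stuck-at-0: M0=0, M1=1, M2=0, M3=1, M4=0 [stuck-at-0], M5=1, M6=1 → 1 — eliminated
  M0 stuck-at-0: M0=0 [stuck-at-0], M1=1, M2=0, M3=1, M4=1, M5=1, M6=0 → 0 — matches
Only M0 stuck-at-0 reproduces the observed 0.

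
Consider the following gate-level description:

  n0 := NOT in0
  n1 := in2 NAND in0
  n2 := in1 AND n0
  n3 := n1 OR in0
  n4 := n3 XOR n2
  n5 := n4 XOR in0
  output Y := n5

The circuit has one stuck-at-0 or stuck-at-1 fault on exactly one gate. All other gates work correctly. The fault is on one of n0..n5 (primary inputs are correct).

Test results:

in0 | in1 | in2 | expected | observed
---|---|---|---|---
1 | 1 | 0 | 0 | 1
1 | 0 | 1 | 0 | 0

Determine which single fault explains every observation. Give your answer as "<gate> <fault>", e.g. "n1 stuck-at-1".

Fault-free values for test 1 (in0=1, in1=1, in2=0): n0=0, n1=1, n2=0, n3=1, n4=1, n5=0, giving Y=0. Observed 1.
Test 1: faults giving observed 1 are {n0 stuck-at-1, n2 stuck-at-1, n3 stuck-at-0, n4 stuck-at-0, n5 stuck-at-1}.
Test 2 (in0=1, in1=0, in2=1): fault-free n0=0, n1=0, n2=0, n3=1, n4=1, n5=0 → 0; observed 0. Eliminates n2 stuck-at-1, n3 stuck-at-0, n4 stuck-at-0, n5 stuck-at-1.
Only n0 stuck-at-1 is consistent with every test.

n0 stuck-at-1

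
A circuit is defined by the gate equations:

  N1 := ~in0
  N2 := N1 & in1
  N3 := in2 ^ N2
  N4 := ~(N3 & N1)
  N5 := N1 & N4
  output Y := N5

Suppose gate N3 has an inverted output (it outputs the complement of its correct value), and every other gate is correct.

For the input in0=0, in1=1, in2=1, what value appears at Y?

0

Propagate with N3 forced: N1=1, N2=1, N3=1 [inverted output], N4=0, N5=0.
So Y = 0. (Without the fault it would be 1.)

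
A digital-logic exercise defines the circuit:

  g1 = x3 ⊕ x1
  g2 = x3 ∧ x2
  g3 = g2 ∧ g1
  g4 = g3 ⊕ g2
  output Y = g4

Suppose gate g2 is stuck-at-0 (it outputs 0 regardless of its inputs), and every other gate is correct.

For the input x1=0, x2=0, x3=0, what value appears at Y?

0

Propagate with g2 forced: g1=0, g2=0 [stuck-at-0], g3=0, g4=0.
So Y = 0. (Same as the fault-free value — the fault is masked on this input.)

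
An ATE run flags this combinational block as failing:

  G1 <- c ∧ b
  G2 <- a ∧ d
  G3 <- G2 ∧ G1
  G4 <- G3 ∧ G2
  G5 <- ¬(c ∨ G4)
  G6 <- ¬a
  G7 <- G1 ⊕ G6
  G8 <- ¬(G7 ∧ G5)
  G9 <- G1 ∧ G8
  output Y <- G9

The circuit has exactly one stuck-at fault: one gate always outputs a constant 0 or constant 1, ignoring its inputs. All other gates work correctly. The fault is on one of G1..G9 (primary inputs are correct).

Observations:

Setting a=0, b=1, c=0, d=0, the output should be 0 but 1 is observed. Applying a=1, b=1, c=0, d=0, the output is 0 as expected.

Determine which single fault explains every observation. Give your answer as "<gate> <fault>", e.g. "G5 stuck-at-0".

G1 stuck-at-1

Fault-free values for test 1 (a=0, b=1, c=0, d=0): G1=0, G2=0, G3=0, G4=0, G5=1, G6=1, G7=1, G8=0, G9=0, giving Y=0. Observed 1.
Test 1: faults giving observed 1 are {G1 stuck-at-1, G9 stuck-at-1}.
Test 2 (a=1, b=1, c=0, d=0): fault-free G1=0, G2=0, G3=0, G4=0, G5=1, G6=0, G7=0, G8=1, G9=0 → 0; observed 0. Eliminates G9 stuck-at-1.
Only G1 stuck-at-1 is consistent with every test.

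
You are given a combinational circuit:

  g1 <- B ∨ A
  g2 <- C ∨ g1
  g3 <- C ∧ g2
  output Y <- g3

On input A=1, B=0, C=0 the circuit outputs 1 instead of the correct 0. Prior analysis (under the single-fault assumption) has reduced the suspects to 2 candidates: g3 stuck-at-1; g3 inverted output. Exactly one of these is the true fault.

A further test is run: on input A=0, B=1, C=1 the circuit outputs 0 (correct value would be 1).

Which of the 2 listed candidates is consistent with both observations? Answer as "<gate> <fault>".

g3 inverted output

Evaluate each candidate on input A=0, B=1, C=1:
  g3 stuck-at-1: g1=1, g2=1, g3=1 [stuck-at-1] → 1 — eliminated
  g3 inverted output: g1=1, g2=1, g3=0 [inverted output] → 0 — matches
Only g3 inverted output reproduces the observed 0.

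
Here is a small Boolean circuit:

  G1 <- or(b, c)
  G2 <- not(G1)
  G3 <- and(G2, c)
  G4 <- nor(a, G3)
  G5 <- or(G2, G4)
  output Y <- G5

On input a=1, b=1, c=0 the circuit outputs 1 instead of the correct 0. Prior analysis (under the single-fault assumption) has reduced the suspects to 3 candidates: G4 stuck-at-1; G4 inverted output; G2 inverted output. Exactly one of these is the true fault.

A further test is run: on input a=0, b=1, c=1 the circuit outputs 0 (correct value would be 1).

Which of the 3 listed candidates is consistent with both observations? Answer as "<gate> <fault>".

G4 inverted output

Evaluate each candidate on input a=0, b=1, c=1:
  G4 stuck-at-1: G1=1, G2=0, G3=0, G4=1 [stuck-at-1], G5=1 → 1 — eliminated
  G4 inverted output: G1=1, G2=0, G3=0, G4=0 [inverted output], G5=0 → 0 — matches
  G2 inverted output: G1=1, G2=1 [inverted output], G3=1, G4=0, G5=1 → 1 — eliminated
Only G4 inverted output reproduces the observed 0.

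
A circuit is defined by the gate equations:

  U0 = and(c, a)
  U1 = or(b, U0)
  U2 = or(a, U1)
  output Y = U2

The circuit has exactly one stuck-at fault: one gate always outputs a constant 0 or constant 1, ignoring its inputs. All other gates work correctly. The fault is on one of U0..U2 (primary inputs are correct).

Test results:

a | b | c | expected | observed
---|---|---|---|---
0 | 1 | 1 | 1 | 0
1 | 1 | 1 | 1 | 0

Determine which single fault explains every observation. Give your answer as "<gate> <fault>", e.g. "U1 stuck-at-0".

Fault-free values for test 1 (a=0, b=1, c=1): U0=0, U1=1, U2=1, giving Y=1. Observed 0.
Test 1: faults giving observed 0 are {U1 stuck-at-0, U2 stuck-at-0}.
Test 2 (a=1, b=1, c=1): fault-free U0=1, U1=1, U2=1 → 1; observed 0. Eliminates U1 stuck-at-0.
Only U2 stuck-at-0 is consistent with every test.

U2 stuck-at-0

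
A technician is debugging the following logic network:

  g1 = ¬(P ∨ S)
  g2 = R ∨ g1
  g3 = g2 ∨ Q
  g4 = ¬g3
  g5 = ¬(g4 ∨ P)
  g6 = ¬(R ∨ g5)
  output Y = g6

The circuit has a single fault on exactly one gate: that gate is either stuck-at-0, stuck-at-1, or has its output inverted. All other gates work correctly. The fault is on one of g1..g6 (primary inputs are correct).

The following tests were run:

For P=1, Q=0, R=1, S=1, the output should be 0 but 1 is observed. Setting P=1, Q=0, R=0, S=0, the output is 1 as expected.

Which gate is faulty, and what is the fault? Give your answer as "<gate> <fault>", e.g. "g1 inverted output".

Fault-free values for test 1 (P=1, Q=0, R=1, S=1): g1=0, g2=1, g3=1, g4=0, g5=0, g6=0, giving Y=0. Observed 1.
Test 1: faults giving observed 1 are {g6 stuck-at-1, g6 inverted output}.
Test 2 (P=1, Q=0, R=0, S=0): fault-free g1=0, g2=0, g3=0, g4=1, g5=0, g6=1 → 1; observed 1. Eliminates g6 inverted output.
Only g6 stuck-at-1 is consistent with every test.

g6 stuck-at-1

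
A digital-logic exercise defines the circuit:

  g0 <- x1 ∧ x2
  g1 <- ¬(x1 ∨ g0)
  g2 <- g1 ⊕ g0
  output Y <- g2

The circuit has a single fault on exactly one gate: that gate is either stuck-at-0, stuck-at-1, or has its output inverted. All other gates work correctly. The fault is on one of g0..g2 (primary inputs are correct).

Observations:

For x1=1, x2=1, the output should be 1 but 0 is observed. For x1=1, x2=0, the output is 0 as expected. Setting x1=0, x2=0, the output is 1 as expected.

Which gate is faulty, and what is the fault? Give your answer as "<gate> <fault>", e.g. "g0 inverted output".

Fault-free values for test 1 (x1=1, x2=1): g0=1, g1=0, g2=1, giving Y=1. Observed 0.
Test 1: faults giving observed 0 are {g0 stuck-at-0, g0 inverted output, g1 stuck-at-1, g1 inverted output, g2 stuck-at-0, g2 inverted output}.
Test 2 (x1=1, x2=0): fault-free g0=0, g1=0, g2=0 → 0; observed 0. Eliminates g0 inverted output, g1 stuck-at-1, g1 inverted output, g2 inverted output.
Test 3 (x1=0, x2=0): fault-free g0=0, g1=1, g2=1 → 1; observed 1. Eliminates g2 stuck-at-0.
Only g0 stuck-at-0 is consistent with every test.

g0 stuck-at-0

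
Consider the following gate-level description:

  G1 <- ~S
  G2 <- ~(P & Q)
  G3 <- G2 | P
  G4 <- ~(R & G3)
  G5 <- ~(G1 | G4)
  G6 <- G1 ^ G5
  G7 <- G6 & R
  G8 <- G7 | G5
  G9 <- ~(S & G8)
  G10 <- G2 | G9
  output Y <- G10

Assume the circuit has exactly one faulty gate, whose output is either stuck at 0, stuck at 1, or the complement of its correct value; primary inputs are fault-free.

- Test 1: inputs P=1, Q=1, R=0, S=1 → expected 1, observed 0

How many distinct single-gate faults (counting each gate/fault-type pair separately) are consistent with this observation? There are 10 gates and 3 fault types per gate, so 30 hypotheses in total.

12

Fault-free: G1=0, G2=0, G3=1, G4=1, G5=0, G6=0, G7=0, G8=0, G9=1, G10=1 → 1. Observed 0.
  G1: none of the 3 fault types match ✗
  G2: none of the 3 fault types match ✗
  G3: none of the 3 fault types match ✗
  G4: stuck-at-0, inverted output ✓; others ✗
  G5: stuck-at-1, inverted output ✓; others ✗
  G6: none of the 3 fault types match ✗
  G7: stuck-at-1, inverted output ✓; others ✗
  G8: stuck-at-1, inverted output ✓; others ✗
  G9: stuck-at-0, inverted output ✓; others ✗
  G10: stuck-at-0, inverted output ✓; others ✗
Consistent faults: {G4 stuck-at-0, G4 inverted output, G5 stuck-at-1, G5 inverted output, G7 stuck-at-1, G7 inverted output, G8 stuck-at-1, G8 inverted output, G9 stuck-at-0, G9 inverted output, G10 stuck-at-0, G10 inverted output} — 12 in all.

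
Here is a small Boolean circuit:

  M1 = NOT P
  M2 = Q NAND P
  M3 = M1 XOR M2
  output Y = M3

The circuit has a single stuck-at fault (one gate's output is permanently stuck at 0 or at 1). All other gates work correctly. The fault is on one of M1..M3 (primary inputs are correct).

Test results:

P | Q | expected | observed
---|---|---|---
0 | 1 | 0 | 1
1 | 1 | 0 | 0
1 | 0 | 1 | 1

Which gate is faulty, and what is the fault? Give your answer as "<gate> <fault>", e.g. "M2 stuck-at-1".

M1 stuck-at-0

Fault-free values for test 1 (P=0, Q=1): M1=1, M2=1, M3=0, giving Y=0. Observed 1.
Test 1: faults giving observed 1 are {M1 stuck-at-0, M2 stuck-at-0, M3 stuck-at-1}.
Test 2 (P=1, Q=1): fault-free M1=0, M2=0, M3=0 → 0; observed 0. Eliminates M3 stuck-at-1.
Test 3 (P=1, Q=0): fault-free M1=0, M2=1, M3=1 → 1; observed 1. Eliminates M2 stuck-at-0.
Only M1 stuck-at-0 is consistent with every test.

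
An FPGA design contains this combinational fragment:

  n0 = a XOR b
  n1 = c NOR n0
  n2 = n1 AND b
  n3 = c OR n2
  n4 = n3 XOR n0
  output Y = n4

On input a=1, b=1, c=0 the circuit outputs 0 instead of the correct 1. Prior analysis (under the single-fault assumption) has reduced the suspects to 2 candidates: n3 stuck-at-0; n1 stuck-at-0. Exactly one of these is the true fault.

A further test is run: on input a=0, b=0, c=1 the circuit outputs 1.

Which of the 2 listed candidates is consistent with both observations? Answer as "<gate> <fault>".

Evaluate each candidate on input a=0, b=0, c=1:
  n3 stuck-at-0: n0=0, n1=0, n2=0, n3=0 [stuck-at-0], n4=0 → 0 — eliminated
  n1 stuck-at-0: n0=0, n1=0 [stuck-at-0], n2=0, n3=1, n4=1 → 1 — matches
Only n1 stuck-at-0 reproduces the observed 1.

n1 stuck-at-0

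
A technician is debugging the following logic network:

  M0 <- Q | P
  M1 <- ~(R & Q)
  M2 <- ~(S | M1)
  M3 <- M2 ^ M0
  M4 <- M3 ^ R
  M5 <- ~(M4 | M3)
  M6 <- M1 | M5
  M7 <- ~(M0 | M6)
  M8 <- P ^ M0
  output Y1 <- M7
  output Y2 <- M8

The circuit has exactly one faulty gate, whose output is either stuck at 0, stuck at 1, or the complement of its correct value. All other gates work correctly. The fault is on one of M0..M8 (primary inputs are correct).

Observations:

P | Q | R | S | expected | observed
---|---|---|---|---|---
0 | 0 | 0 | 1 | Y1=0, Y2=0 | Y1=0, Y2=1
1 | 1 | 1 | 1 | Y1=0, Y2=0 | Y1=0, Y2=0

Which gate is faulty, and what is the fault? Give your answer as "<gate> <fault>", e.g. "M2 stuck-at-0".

M0 stuck-at-1

Fault-free values for test 1 (P=0, Q=0, R=0, S=1): M0=0, M1=1, M2=0, M3=0, M4=0, M5=1, M6=1, M7=0, M8=0, giving Y1=0, Y2=0. Observed Y1=0, Y2=1.
Test 1: faults giving observed Y1=0, Y2=1 are {M0 stuck-at-1, M0 inverted output, M8 stuck-at-1, M8 inverted output}.
Test 2 (P=1, Q=1, R=1, S=1): fault-free M0=1, M1=0, M2=0, M3=1, M4=0, M5=0, M6=0, M7=0, M8=0 → Y1=0, Y2=0; observed Y1=0, Y2=0. Eliminates M0 inverted output, M8 stuck-at-1, M8 inverted output.
Only M0 stuck-at-1 is consistent with every test.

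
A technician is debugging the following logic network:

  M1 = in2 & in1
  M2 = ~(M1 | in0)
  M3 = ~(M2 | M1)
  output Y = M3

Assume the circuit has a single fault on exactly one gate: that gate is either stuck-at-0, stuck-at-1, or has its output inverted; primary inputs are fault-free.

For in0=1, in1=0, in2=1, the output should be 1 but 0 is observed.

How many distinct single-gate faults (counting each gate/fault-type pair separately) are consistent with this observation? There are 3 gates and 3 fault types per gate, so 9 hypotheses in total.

Fault-free: M1=0, M2=0, M3=1 → 1. Observed 0.
  M1 stuck-at-0: output 1 ✗
  M1 stuck-at-1: output 0 ✓
  M1 inverted output: output 0 ✓
  M2 stuck-at-0: output 1 ✗
  M2 stuck-at-1: output 0 ✓
  M2 inverted output: output 0 ✓
  M3 stuck-at-0: output 0 ✓
  M3 stuck-at-1: output 1 ✗
  M3 inverted output: output 0 ✓
Consistent faults: {M1 stuck-at-1, M1 inverted output, M2 stuck-at-1, M2 inverted output, M3 stuck-at-0, M3 inverted output} — 6 in all.

6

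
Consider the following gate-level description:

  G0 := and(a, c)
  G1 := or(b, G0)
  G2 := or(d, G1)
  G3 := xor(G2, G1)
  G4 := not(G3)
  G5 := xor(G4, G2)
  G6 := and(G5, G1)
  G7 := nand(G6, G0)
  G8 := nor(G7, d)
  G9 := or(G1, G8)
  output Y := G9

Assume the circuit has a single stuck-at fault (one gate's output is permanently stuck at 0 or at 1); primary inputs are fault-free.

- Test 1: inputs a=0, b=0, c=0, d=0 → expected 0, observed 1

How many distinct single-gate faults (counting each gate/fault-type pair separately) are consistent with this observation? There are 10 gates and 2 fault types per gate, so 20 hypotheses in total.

5

Fault-free: G0=0, G1=0, G2=0, G3=0, G4=1, G5=1, G6=0, G7=1, G8=0, G9=0 → 0. Observed 1.
  G0: stuck-at-1 ✓; others ✗
  G1: stuck-at-1 ✓; others ✗
  G2: none of the 2 fault types match ✗
  G3: none of the 2 fault types match ✗
  G4: none of the 2 fault types match ✗
  G5: none of the 2 fault types match ✗
  G6: none of the 2 fault types match ✗
  G7: stuck-at-0 ✓; others ✗
  G8: stuck-at-1 ✓; others ✗
  G9: stuck-at-1 ✓; others ✗
Consistent faults: {G0 stuck-at-1, G1 stuck-at-1, G7 stuck-at-0, G8 stuck-at-1, G9 stuck-at-1} — 5 in all.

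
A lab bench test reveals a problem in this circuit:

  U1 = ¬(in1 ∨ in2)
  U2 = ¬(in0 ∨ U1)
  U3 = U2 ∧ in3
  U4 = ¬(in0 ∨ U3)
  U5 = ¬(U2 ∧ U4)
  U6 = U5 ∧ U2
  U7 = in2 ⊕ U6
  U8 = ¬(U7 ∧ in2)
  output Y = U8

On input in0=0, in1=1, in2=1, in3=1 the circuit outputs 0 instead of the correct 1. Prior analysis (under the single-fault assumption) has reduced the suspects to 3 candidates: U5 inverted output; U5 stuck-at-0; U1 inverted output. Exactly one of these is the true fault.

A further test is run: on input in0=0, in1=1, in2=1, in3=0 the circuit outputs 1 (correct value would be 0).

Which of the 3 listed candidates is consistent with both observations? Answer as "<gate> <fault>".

U5 inverted output

Evaluate each candidate on input in0=0, in1=1, in2=1, in3=0:
  U5 inverted output: U1=0, U2=1, U3=0, U4=1, U5=1 [inverted output], U6=1, U7=0, U8=1 → 1 — matches
  U5 stuck-at-0: U1=0, U2=1, U3=0, U4=1, U5=0 [stuck-at-0], U6=0, U7=1, U8=0 → 0 — eliminated
  U1 inverted output: U1=1 [inverted output], U2=0, U3=0, U4=1, U5=1, U6=0, U7=1, U8=0 → 0 — eliminated
Only U5 inverted output reproduces the observed 1.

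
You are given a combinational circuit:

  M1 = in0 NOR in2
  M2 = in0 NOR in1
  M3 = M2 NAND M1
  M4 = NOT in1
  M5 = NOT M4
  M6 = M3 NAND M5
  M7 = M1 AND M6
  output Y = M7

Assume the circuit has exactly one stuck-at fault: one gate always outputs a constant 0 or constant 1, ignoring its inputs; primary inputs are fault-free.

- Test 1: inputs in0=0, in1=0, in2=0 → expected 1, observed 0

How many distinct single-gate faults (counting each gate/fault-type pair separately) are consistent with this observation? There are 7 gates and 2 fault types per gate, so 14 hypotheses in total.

Fault-free: M1=1, M2=1, M3=0, M4=1, M5=0, M6=1, M7=1 → 1. Observed 0.
  M1 stuck-at-0: output 0 ✓
  M1 stuck-at-1: output 1 ✗
  M2 stuck-at-0: output 1 ✗
  M2 stuck-at-1: output 1 ✗
  M3 stuck-at-0: output 1 ✗
  M3 stuck-at-1: output 1 ✗
  M4 stuck-at-0: output 1 ✗
  M4 stuck-at-1: output 1 ✗
  M5 stuck-at-0: output 1 ✗
  M5 stuck-at-1: output 1 ✗
  M6 stuck-at-0: output 0 ✓
  M6 stuck-at-1: output 1 ✗
  M7 stuck-at-0: output 0 ✓
  M7 stuck-at-1: output 1 ✗
Consistent faults: {M1 stuck-at-0, M6 stuck-at-0, M7 stuck-at-0} — 3 in all.

3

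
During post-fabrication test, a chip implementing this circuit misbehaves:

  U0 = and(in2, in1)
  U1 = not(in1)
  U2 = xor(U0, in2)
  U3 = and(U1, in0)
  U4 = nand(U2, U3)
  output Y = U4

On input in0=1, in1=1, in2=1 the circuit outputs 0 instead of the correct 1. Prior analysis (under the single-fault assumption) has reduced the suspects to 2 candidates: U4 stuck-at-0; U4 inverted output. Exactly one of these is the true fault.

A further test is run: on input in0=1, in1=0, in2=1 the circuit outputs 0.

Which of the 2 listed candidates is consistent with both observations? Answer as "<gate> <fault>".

U4 stuck-at-0

Evaluate each candidate on input in0=1, in1=0, in2=1:
  U4 stuck-at-0: U0=0, U1=1, U2=1, U3=1, U4=0 [stuck-at-0] → 0 — matches
  U4 inverted output: U0=0, U1=1, U2=1, U3=1, U4=1 [inverted output] → 1 — eliminated
Only U4 stuck-at-0 reproduces the observed 0.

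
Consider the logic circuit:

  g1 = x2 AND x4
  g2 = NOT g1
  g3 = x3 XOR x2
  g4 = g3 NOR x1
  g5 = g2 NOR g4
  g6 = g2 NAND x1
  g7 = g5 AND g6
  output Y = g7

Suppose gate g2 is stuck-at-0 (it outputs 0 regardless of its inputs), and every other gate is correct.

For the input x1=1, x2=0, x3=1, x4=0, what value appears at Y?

1

Propagate with g2 forced: g1=0, g2=0 [stuck-at-0], g3=1, g4=0, g5=1, g6=1, g7=1.
So Y = 1. (Without the fault it would be 0.)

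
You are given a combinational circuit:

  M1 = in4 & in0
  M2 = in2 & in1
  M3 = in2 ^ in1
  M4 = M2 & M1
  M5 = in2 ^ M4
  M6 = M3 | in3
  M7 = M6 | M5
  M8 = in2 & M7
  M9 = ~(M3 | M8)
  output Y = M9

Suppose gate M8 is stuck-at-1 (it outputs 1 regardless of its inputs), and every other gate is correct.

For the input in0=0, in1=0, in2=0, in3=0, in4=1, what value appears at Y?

0

Propagate with M8 forced: M1=0, M2=0, M3=0, M4=0, M5=0, M6=0, M7=0, M8=1 [stuck-at-1], M9=0.
So Y = 0. (Without the fault it would be 1.)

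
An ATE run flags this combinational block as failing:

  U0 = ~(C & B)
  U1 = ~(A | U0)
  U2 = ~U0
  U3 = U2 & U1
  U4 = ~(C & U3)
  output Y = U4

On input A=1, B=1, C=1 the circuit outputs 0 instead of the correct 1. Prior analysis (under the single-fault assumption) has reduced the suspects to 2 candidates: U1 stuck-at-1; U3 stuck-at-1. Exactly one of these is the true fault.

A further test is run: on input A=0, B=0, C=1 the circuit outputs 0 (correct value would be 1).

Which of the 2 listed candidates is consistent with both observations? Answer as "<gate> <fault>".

U3 stuck-at-1

Evaluate each candidate on input A=0, B=0, C=1:
  U1 stuck-at-1: U0=1, U1=1 [stuck-at-1], U2=0, U3=0, U4=1 → 1 — eliminated
  U3 stuck-at-1: U0=1, U1=0, U2=0, U3=1 [stuck-at-1], U4=0 → 0 — matches
Only U3 stuck-at-1 reproduces the observed 0.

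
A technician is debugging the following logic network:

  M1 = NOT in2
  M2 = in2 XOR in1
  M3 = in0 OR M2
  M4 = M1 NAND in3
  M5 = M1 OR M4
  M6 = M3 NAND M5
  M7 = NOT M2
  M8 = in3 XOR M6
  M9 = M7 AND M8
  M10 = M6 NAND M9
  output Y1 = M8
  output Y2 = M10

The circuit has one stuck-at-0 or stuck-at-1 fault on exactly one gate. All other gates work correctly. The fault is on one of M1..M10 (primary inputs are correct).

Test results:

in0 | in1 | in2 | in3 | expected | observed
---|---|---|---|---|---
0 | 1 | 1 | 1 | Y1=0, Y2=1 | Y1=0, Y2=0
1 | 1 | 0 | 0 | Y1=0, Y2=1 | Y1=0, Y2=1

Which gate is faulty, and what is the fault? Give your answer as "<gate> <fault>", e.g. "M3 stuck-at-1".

Fault-free values for test 1 (in0=0, in1=1, in2=1, in3=1): M1=0, M2=0, M3=0, M4=1, M5=1, M6=1, M7=1, M8=0, M9=0, M10=1, giving Y1=0, Y2=1. Observed Y1=0, Y2=0.
Test 1: faults giving observed Y1=0, Y2=0 are {M9 stuck-at-1, M10 stuck-at-0}.
Test 2 (in0=1, in1=1, in2=0, in3=0): fault-free M1=1, M2=1, M3=1, M4=1, M5=1, M6=0, M7=0, M8=0, M9=0, M10=1 → Y1=0, Y2=1; observed Y1=0, Y2=1. Eliminates M10 stuck-at-0.
Only M9 stuck-at-1 is consistent with every test.

M9 stuck-at-1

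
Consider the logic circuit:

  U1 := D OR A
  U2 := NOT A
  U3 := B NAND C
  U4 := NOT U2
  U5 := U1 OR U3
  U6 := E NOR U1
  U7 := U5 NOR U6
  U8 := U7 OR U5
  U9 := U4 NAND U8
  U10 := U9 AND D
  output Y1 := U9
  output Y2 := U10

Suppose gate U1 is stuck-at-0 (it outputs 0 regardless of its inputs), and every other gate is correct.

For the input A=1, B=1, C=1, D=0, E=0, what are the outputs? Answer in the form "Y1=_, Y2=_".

Propagate with U1 forced: U1=0 [stuck-at-0], U2=0, U3=0, U4=1, U5=0, U6=1, U7=0, U8=0, U9=1, U10=0.
So the outputs are Y1=1, Y2=0. (Without the fault they would be Y1=0, Y2=0.)

Y1=1, Y2=0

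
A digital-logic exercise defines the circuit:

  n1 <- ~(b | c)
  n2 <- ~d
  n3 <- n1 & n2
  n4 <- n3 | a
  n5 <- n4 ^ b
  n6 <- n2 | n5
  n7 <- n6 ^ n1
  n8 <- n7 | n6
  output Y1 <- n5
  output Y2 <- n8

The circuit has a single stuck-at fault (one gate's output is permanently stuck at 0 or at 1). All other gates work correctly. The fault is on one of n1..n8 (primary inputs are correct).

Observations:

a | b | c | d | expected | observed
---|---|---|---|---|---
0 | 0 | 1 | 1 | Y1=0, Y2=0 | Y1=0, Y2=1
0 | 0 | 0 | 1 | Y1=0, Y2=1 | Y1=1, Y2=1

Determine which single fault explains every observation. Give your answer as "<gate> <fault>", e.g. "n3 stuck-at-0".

n2 stuck-at-1

Fault-free values for test 1 (a=0, b=0, c=1, d=1): n1=0, n2=0, n3=0, n4=0, n5=0, n6=0, n7=0, n8=0, giving Y1=0, Y2=0. Observed Y1=0, Y2=1.
Test 1: faults giving observed Y1=0, Y2=1 are {n1 stuck-at-1, n2 stuck-at-1, n6 stuck-at-1, n7 stuck-at-1, n8 stuck-at-1}.
Test 2 (a=0, b=0, c=0, d=1): fault-free n1=1, n2=0, n3=0, n4=0, n5=0, n6=0, n7=1, n8=1 → Y1=0, Y2=1; observed Y1=1, Y2=1. Eliminates n1 stuck-at-1, n6 stuck-at-1, n7 stuck-at-1, n8 stuck-at-1.
Only n2 stuck-at-1 is consistent with every test.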